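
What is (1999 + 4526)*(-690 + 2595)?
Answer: 12430125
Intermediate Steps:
(1999 + 4526)*(-690 + 2595) = 6525*1905 = 12430125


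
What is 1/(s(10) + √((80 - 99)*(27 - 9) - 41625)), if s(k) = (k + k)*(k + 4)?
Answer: 280/120367 - 3*I*√4663/120367 ≈ 0.0023262 - 0.0017019*I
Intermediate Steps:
s(k) = 2*k*(4 + k) (s(k) = (2*k)*(4 + k) = 2*k*(4 + k))
1/(s(10) + √((80 - 99)*(27 - 9) - 41625)) = 1/(2*10*(4 + 10) + √((80 - 99)*(27 - 9) - 41625)) = 1/(2*10*14 + √(-19*18 - 41625)) = 1/(280 + √(-342 - 41625)) = 1/(280 + √(-41967)) = 1/(280 + 3*I*√4663)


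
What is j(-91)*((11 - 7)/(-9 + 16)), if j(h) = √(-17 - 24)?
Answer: 4*I*√41/7 ≈ 3.6589*I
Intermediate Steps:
j(h) = I*√41 (j(h) = √(-41) = I*√41)
j(-91)*((11 - 7)/(-9 + 16)) = (I*√41)*((11 - 7)/(-9 + 16)) = (I*√41)*(4/7) = 4*I*√41/7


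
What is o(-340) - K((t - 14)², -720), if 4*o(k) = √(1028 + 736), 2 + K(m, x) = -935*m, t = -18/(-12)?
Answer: 584425/4 ≈ 1.4611e+5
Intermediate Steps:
t = 3/2 (t = -18*(-1/12) = 3/2 ≈ 1.5000)
K(m, x) = -2 - 935*m
o(k) = 21/2 (o(k) = √(1028 + 736)/4 = √1764/4 = (¼)*42 = 21/2)
o(-340) - K((t - 14)², -720) = 21/2 - (-2 - 935*(3/2 - 14)²) = 21/2 - (-2 - 935*(-25/2)²) = 21/2 - (-2 - 935*625/4) = 21/2 - (-2 - 584375/4) = 21/2 - 1*(-584383/4) = 21/2 + 584383/4 = 584425/4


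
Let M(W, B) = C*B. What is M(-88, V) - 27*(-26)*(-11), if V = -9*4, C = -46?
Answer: -6066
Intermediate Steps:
V = -36
M(W, B) = -46*B
M(-88, V) - 27*(-26)*(-11) = -46*(-36) - 27*(-26)*(-11) = 1656 + 702*(-11) = 1656 - 7722 = -6066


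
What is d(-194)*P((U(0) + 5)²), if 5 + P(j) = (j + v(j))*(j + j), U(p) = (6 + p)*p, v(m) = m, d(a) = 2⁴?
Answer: 39920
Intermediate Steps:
d(a) = 16
U(p) = p*(6 + p)
P(j) = -5 + 4*j² (P(j) = -5 + (j + j)*(j + j) = -5 + (2*j)*(2*j) = -5 + 4*j²)
d(-194)*P((U(0) + 5)²) = 16*(-5 + 4*((0*(6 + 0) + 5)²)²) = 16*(-5 + 4*((0*6 + 5)²)²) = 16*(-5 + 4*((0 + 5)²)²) = 16*(-5 + 4*(5²)²) = 16*(-5 + 4*25²) = 16*(-5 + 4*625) = 16*(-5 + 2500) = 16*2495 = 39920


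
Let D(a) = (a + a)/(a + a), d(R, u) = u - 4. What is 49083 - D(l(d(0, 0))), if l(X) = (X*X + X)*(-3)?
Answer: 49082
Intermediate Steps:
d(R, u) = -4 + u
l(X) = -3*X - 3*X² (l(X) = (X² + X)*(-3) = (X + X²)*(-3) = -3*X - 3*X²)
D(a) = 1 (D(a) = (2*a)/((2*a)) = (2*a)*(1/(2*a)) = 1)
49083 - D(l(d(0, 0))) = 49083 - 1*1 = 49083 - 1 = 49082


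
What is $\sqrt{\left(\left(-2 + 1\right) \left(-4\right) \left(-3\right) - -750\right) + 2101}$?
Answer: $\sqrt{2839} \approx 53.282$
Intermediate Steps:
$\sqrt{\left(\left(-2 + 1\right) \left(-4\right) \left(-3\right) - -750\right) + 2101} = \sqrt{\left(\left(-1\right) \left(-4\right) \left(-3\right) + 750\right) + 2101} = \sqrt{\left(4 \left(-3\right) + 750\right) + 2101} = \sqrt{\left(-12 + 750\right) + 2101} = \sqrt{738 + 2101} = \sqrt{2839}$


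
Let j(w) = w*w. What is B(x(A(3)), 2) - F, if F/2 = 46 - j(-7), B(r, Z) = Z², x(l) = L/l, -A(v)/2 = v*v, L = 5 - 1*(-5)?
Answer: 10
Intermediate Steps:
L = 10 (L = 5 + 5 = 10)
j(w) = w²
A(v) = -2*v² (A(v) = -2*v*v = -2*v²)
x(l) = 10/l
F = -6 (F = 2*(46 - 1*(-7)²) = 2*(46 - 1*49) = 2*(46 - 49) = 2*(-3) = -6)
B(x(A(3)), 2) - F = 2² - 1*(-6) = 4 + 6 = 10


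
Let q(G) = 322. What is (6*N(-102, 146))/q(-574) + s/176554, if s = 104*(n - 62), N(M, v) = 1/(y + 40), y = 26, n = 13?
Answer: -1276677/44668162 ≈ -0.028581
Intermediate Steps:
N(M, v) = 1/66 (N(M, v) = 1/(26 + 40) = 1/66)
s = -5096 (s = 104*(13 - 62) = 104*(-49) = -5096)
(6*N(-102, 146))/q(-574) + s/176554 = (6*(1/66))/322 - 5096/176554 = (1/11)*(1/322) - 5096*1/176554 = 1/3542 - 364/12611 = -1276677/44668162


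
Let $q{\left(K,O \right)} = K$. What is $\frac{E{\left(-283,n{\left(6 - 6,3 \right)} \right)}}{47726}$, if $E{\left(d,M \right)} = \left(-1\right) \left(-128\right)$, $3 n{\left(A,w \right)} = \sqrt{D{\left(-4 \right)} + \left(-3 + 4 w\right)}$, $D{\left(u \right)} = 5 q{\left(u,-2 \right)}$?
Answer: $\frac{64}{23863} \approx 0.002682$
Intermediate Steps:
$D{\left(u \right)} = 5 u$
$n{\left(A,w \right)} = \frac{\sqrt{-23 + 4 w}}{3}$ ($n{\left(A,w \right)} = \frac{\sqrt{5 \left(-4\right) + \left(-3 + 4 w\right)}}{3} = \frac{\sqrt{-20 + \left(-3 + 4 w\right)}}{3} = \frac{\sqrt{-23 + 4 w}}{3}$)
$E{\left(d,M \right)} = 128$
$\frac{E{\left(-283,n{\left(6 - 6,3 \right)} \right)}}{47726} = \frac{128}{47726} = 128 \cdot \frac{1}{47726} = \frac{64}{23863}$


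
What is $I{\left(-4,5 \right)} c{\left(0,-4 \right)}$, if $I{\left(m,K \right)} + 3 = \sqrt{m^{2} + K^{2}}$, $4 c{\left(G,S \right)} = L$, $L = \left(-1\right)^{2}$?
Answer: $- \frac{3}{4} + \frac{\sqrt{41}}{4} \approx 0.85078$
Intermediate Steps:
$L = 1$
$c{\left(G,S \right)} = \frac{1}{4}$ ($c{\left(G,S \right)} = \frac{1}{4} \cdot 1 = \frac{1}{4}$)
$I{\left(m,K \right)} = -3 + \sqrt{K^{2} + m^{2}}$ ($I{\left(m,K \right)} = -3 + \sqrt{m^{2} + K^{2}} = -3 + \sqrt{K^{2} + m^{2}}$)
$I{\left(-4,5 \right)} c{\left(0,-4 \right)} = \left(-3 + \sqrt{5^{2} + \left(-4\right)^{2}}\right) \frac{1}{4} = \left(-3 + \sqrt{25 + 16}\right) \frac{1}{4} = \left(-3 + \sqrt{41}\right) \frac{1}{4} = - \frac{3}{4} + \frac{\sqrt{41}}{4}$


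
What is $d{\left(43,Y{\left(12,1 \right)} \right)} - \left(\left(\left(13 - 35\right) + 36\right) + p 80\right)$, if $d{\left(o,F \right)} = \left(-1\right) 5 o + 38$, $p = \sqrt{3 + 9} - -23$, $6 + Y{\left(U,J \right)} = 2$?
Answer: $-2031 - 160 \sqrt{3} \approx -2308.1$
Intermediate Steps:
$Y{\left(U,J \right)} = -4$ ($Y{\left(U,J \right)} = -6 + 2 = -4$)
$p = 23 + 2 \sqrt{3}$ ($p = \sqrt{12} + 23 = 2 \sqrt{3} + 23 = 23 + 2 \sqrt{3} \approx 26.464$)
$d{\left(o,F \right)} = 38 - 5 o$ ($d{\left(o,F \right)} = - 5 o + 38 = 38 - 5 o$)
$d{\left(43,Y{\left(12,1 \right)} \right)} - \left(\left(\left(13 - 35\right) + 36\right) + p 80\right) = \left(38 - 215\right) - \left(\left(\left(13 - 35\right) + 36\right) + \left(23 + 2 \sqrt{3}\right) 80\right) = \left(38 - 215\right) - \left(\left(-22 + 36\right) + \left(1840 + 160 \sqrt{3}\right)\right) = -177 - \left(14 + \left(1840 + 160 \sqrt{3}\right)\right) = -177 - \left(1854 + 160 \sqrt{3}\right) = -2031 - 160 \sqrt{3}$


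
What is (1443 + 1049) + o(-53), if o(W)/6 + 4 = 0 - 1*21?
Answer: 2342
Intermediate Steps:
o(W) = -150 (o(W) = -24 + 6*(0 - 1*21) = -24 + 6*(0 - 21) = -24 + 6*(-21) = -24 - 126 = -150)
(1443 + 1049) + o(-53) = (1443 + 1049) - 150 = 2492 - 150 = 2342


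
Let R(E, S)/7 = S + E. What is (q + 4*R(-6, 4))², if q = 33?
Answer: 529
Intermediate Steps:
R(E, S) = 7*E + 7*S (R(E, S) = 7*(S + E) = 7*(E + S) = 7*E + 7*S)
(q + 4*R(-6, 4))² = (33 + 4*(7*(-6) + 7*4))² = (33 + 4*(-42 + 28))² = (33 + 4*(-14))² = (33 - 56)² = (-23)² = 529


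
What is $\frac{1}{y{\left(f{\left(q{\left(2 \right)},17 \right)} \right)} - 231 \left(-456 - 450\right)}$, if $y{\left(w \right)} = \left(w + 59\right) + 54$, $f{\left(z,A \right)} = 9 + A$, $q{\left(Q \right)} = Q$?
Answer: $\frac{1}{209425} \approx 4.775 \cdot 10^{-6}$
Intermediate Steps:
$y{\left(w \right)} = 113 + w$ ($y{\left(w \right)} = \left(59 + w\right) + 54 = 113 + w$)
$\frac{1}{y{\left(f{\left(q{\left(2 \right)},17 \right)} \right)} - 231 \left(-456 - 450\right)} = \frac{1}{\left(113 + \left(9 + 17\right)\right) - 231 \left(-456 - 450\right)} = \frac{1}{\left(113 + 26\right) - -209286} = \frac{1}{139 + 209286} = \frac{1}{209425}$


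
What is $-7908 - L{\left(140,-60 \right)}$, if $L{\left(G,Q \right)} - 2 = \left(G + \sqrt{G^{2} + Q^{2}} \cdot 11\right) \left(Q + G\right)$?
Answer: $-19110 - 17600 \sqrt{58} \approx -1.5315 \cdot 10^{5}$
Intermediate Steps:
$L{\left(G,Q \right)} = 2 + \left(G + Q\right) \left(G + 11 \sqrt{G^{2} + Q^{2}}\right)$ ($L{\left(G,Q \right)} = 2 + \left(G + \sqrt{G^{2} + Q^{2}} \cdot 11\right) \left(Q + G\right) = 2 + \left(G + 11 \sqrt{G^{2} + Q^{2}}\right) \left(G + Q\right) = 2 + \left(G + Q\right) \left(G + 11 \sqrt{G^{2} + Q^{2}}\right)$)
$-7908 - L{\left(140,-60 \right)} = -7908 - \left(2 + 140^{2} + 140 \left(-60\right) + 11 \cdot 140 \sqrt{140^{2} + \left(-60\right)^{2}} + 11 \left(-60\right) \sqrt{140^{2} + \left(-60\right)^{2}}\right) = -7908 - \left(2 + 19600 - 8400 + 11 \cdot 140 \sqrt{19600 + 3600} + 11 \left(-60\right) \sqrt{19600 + 3600}\right) = -7908 - \left(2 + 19600 - 8400 + 11 \cdot 140 \sqrt{23200} + 11 \left(-60\right) \sqrt{23200}\right) = -7908 - \left(2 + 19600 - 8400 + 11 \cdot 140 \cdot 20 \sqrt{58} + 11 \left(-60\right) 20 \sqrt{58}\right) = -7908 - \left(2 + 19600 - 8400 + 30800 \sqrt{58} - 13200 \sqrt{58}\right) = -7908 - \left(11202 + 17600 \sqrt{58}\right) = -19110 - 17600 \sqrt{58}$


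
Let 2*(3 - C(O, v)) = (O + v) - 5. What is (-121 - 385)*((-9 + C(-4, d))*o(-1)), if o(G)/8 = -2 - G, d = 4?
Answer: -14168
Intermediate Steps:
C(O, v) = 11/2 - O/2 - v/2 (C(O, v) = 3 - ((O + v) - 5)/2 = 3 - (-5 + O + v)/2 = 3 + (5/2 - O/2 - v/2) = 11/2 - O/2 - v/2)
o(G) = -16 - 8*G (o(G) = 8*(-2 - G) = -16 - 8*G)
(-121 - 385)*((-9 + C(-4, d))*o(-1)) = (-121 - 385)*((-9 + (11/2 - ½*(-4) - ½*4))*(-16 - 8*(-1))) = -506*(-9 + (11/2 + 2 - 2))*(-16 + 8) = -506*(-9 + 11/2)*(-8) = -(-1771)*(-8) = -506*28 = -14168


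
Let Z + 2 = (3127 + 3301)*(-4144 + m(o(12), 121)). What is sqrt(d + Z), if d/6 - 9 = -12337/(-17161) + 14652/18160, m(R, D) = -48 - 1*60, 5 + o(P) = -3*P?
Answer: I*sqrt(2416921015133463970)/297370 ≈ 5228.0*I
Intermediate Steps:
o(P) = -5 - 3*P
m(R, D) = -108 (m(R, D) = -48 - 60 = -108)
d = 2460207549/38955470 (d = 54 + 6*(-12337/(-17161) + 14652/18160) = 54 + 6*(-12337*(-1/17161) + 14652*(1/18160)) = 54 + 6*(12337/17161 + 3663/4540) = 54 + 6*(118870723/77910940) = 54 + 356612169/38955470 = 2460207549/38955470 ≈ 63.154)
Z = -27331858 (Z = -2 + (3127 + 3301)*(-4144 - 108) = -2 + 6428*(-4252) = -2 - 27331856 = -27331858)
sqrt(d + Z) = sqrt(2460207549/38955470 - 27331858) = sqrt(-1064722914155711/38955470) = I*sqrt(2416921015133463970)/297370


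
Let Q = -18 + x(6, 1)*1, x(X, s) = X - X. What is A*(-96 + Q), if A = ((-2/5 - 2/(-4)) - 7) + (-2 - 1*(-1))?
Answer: 4503/5 ≈ 900.60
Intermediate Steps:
x(X, s) = 0
Q = -18 (Q = -18 + 0*1 = -18 + 0 = -18)
A = -79/10 (A = ((-2*⅕ - 2*(-¼)) - 7) + (-2 + 1) = ((-⅖ + ½) - 7) - 1 = (⅒ - 7) - 1 = -69/10 - 1 = -79/10 ≈ -7.9000)
A*(-96 + Q) = -79*(-96 - 18)/10 = -79/10*(-114) = 4503/5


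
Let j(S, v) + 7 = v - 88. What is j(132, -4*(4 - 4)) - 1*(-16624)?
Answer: 16529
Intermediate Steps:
j(S, v) = -95 + v (j(S, v) = -7 + (v - 88) = -7 + (-88 + v) = -95 + v)
j(132, -4*(4 - 4)) - 1*(-16624) = (-95 - 4*(4 - 4)) - 1*(-16624) = (-95 - 4*0) + 16624 = (-95 + 0) + 16624 = -95 + 16624 = 16529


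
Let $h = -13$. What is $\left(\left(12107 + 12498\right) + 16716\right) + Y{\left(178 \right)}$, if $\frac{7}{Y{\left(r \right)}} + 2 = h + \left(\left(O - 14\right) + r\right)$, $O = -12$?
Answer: $\frac{5660984}{137} \approx 41321.0$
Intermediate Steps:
$Y{\left(r \right)} = \frac{7}{-41 + r}$ ($Y{\left(r \right)} = \frac{7}{-2 + \left(-13 + \left(\left(-12 - 14\right) + r\right)\right)} = \frac{7}{-2 + \left(-13 + \left(-26 + r\right)\right)} = \frac{7}{-2 + \left(-39 + r\right)} = \frac{7}{-41 + r}$)
$\left(\left(12107 + 12498\right) + 16716\right) + Y{\left(178 \right)} = \left(\left(12107 + 12498\right) + 16716\right) + \frac{7}{-41 + 178} = \left(24605 + 16716\right) + \frac{7}{137} = 41321 + 7 \cdot \frac{1}{137} = 41321 + \frac{7}{137} = \frac{5660984}{137}$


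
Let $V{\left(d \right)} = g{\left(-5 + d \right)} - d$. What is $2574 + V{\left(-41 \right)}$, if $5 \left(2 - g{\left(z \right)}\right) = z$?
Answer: $\frac{13131}{5} \approx 2626.2$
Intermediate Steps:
$g{\left(z \right)} = 2 - \frac{z}{5}$
$V{\left(d \right)} = 3 - \frac{6 d}{5}$ ($V{\left(d \right)} = \left(2 - \frac{-5 + d}{5}\right) - d = \left(2 - \left(-1 + \frac{d}{5}\right)\right) - d = \left(3 - \frac{d}{5}\right) - d = 3 - \frac{6 d}{5}$)
$2574 + V{\left(-41 \right)} = 2574 + \left(3 - - \frac{246}{5}\right) = 2574 + \left(3 + \frac{246}{5}\right) = 2574 + \frac{261}{5} = \frac{13131}{5}$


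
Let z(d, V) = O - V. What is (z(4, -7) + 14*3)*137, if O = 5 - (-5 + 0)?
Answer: 8083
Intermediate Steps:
O = 10 (O = 5 - 1*(-5) = 5 + 5 = 10)
z(d, V) = 10 - V
(z(4, -7) + 14*3)*137 = ((10 - 1*(-7)) + 14*3)*137 = ((10 + 7) + 42)*137 = (17 + 42)*137 = 59*137 = 8083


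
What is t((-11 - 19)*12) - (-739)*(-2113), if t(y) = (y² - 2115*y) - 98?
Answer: -670605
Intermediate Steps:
t(y) = -98 + y² - 2115*y
t((-11 - 19)*12) - (-739)*(-2113) = (-98 + ((-11 - 19)*12)² - 2115*(-11 - 19)*12) - (-739)*(-2113) = (-98 + (-30*12)² - (-63450)*12) - 1*1561507 = (-98 + (-360)² - 2115*(-360)) - 1561507 = (-98 + 129600 + 761400) - 1561507 = 890902 - 1561507 = -670605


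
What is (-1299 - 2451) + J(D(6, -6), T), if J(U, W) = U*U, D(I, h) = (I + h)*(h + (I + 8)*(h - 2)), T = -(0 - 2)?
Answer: -3750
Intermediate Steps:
T = 2 (T = -1*(-2) = 2)
D(I, h) = (I + h)*(h + (-2 + h)*(8 + I)) (D(I, h) = (I + h)*(h + (8 + I)*(-2 + h)) = (I + h)*(h + (-2 + h)*(8 + I)))
J(U, W) = U²
(-1299 - 2451) + J(D(6, -6), T) = (-1299 - 2451) + (-16*6 - 16*(-6) - 2*6² + 9*(-6)² + 6*(-6)² - 6*6² + 7*6*(-6))² = -3750 + (-96 + 96 - 2*36 + 9*36 + 6*36 - 6*36 - 252)² = -3750 + (-96 + 96 - 72 + 324 + 216 - 216 - 252)² = -3750 + 0² = -3750 + 0 = -3750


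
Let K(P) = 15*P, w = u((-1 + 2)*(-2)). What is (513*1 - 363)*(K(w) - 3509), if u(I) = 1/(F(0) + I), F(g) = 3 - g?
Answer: -524100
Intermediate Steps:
u(I) = 1/(3 + I) (u(I) = 1/((3 - 1*0) + I) = 1/((3 + 0) + I) = 1/(3 + I))
w = 1 (w = 1/(3 + (-1 + 2)*(-2)) = 1/(3 + 1*(-2)) = 1/(3 - 2) = 1/1 = 1)
(513*1 - 363)*(K(w) - 3509) = (513*1 - 363)*(15*1 - 3509) = (513 - 363)*(15 - 3509) = 150*(-3494) = -524100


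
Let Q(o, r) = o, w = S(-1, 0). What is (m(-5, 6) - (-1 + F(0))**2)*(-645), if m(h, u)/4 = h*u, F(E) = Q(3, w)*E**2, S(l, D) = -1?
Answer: 78045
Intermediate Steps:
w = -1
F(E) = 3*E**2
m(h, u) = 4*h*u (m(h, u) = 4*(h*u) = 4*h*u)
(m(-5, 6) - (-1 + F(0))**2)*(-645) = (4*(-5)*6 - (-1 + 3*0**2)**2)*(-645) = (-120 - (-1 + 3*0)**2)*(-645) = (-120 - (-1 + 0)**2)*(-645) = (-120 - 1*(-1)**2)*(-645) = (-120 - 1*1)*(-645) = (-120 - 1)*(-645) = -121*(-645) = 78045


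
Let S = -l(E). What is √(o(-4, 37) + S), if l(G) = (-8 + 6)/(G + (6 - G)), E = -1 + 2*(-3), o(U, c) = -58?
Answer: I*√519/3 ≈ 7.5939*I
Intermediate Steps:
E = -7 (E = -1 - 6 = -7)
l(G) = -⅓ (l(G) = -2/6 = -2*⅙ = -⅓)
S = ⅓ (S = -1*(-⅓) = ⅓ ≈ 0.33333)
√(o(-4, 37) + S) = √(-58 + ⅓) = √(-173/3) = I*√519/3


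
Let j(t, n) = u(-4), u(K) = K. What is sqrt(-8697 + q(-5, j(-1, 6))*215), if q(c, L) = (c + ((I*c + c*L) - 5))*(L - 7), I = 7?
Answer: 2*sqrt(12607) ≈ 224.56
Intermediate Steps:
j(t, n) = -4
q(c, L) = (-7 + L)*(-5 + 8*c + L*c) (q(c, L) = (c + ((7*c + c*L) - 5))*(L - 7) = (c + ((7*c + L*c) - 5))*(-7 + L) = (c + (-5 + 7*c + L*c))*(-7 + L) = (-5 + 8*c + L*c)*(-7 + L) = (-7 + L)*(-5 + 8*c + L*c))
sqrt(-8697 + q(-5, j(-1, 6))*215) = sqrt(-8697 + (35 - 56*(-5) - 5*(-4) - 4*(-5) - 5*(-4)**2)*215) = sqrt(-8697 + (35 + 280 + 20 + 20 - 5*16)*215) = sqrt(-8697 + (35 + 280 + 20 + 20 - 80)*215) = sqrt(-8697 + 275*215) = sqrt(-8697 + 59125) = sqrt(50428) = 2*sqrt(12607)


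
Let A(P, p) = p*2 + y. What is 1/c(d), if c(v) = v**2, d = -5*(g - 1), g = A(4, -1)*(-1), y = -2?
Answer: 1/225 ≈ 0.0044444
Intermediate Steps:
A(P, p) = -2 + 2*p (A(P, p) = p*2 - 2 = 2*p - 2 = -2 + 2*p)
g = 4 (g = (-2 + 2*(-1))*(-1) = (-2 - 2)*(-1) = -4*(-1) = 4)
d = -15 (d = -5*(4 - 1) = -5*3 = -15)
1/c(d) = 1/((-15)**2) = 1/225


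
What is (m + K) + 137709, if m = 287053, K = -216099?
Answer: 208663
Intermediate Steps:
(m + K) + 137709 = (287053 - 216099) + 137709 = 70954 + 137709 = 208663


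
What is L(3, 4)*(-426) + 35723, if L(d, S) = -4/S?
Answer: 36149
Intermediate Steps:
L(3, 4)*(-426) + 35723 = -4/4*(-426) + 35723 = -4*¼*(-426) + 35723 = -1*(-426) + 35723 = 426 + 35723 = 36149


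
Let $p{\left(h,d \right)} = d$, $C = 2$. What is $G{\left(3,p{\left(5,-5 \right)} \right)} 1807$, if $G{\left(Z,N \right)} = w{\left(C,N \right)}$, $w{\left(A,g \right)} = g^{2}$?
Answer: $45175$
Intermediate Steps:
$G{\left(Z,N \right)} = N^{2}$
$G{\left(3,p{\left(5,-5 \right)} \right)} 1807 = \left(-5\right)^{2} \cdot 1807 = 25 \cdot 1807 = 45175$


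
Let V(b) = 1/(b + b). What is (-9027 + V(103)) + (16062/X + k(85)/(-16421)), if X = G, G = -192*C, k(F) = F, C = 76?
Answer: -37136144107007/4113394816 ≈ -9028.1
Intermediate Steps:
G = -14592 (G = -192*76 = -14592)
X = -14592
V(b) = 1/(2*b)
(-9027 + V(103)) + (16062/X + k(85)/(-16421)) = (-9027 + (½)/103) + (16062/(-14592) + 85/(-16421)) = (-9027 + (½)*(1/103)) + (16062*(-1/14592) + 85*(-1/16421)) = (-9027 + 1/206) + (-2677/2432 - 85/16421) = -1859561/206 - 44165737/39935872 = -37136144107007/4113394816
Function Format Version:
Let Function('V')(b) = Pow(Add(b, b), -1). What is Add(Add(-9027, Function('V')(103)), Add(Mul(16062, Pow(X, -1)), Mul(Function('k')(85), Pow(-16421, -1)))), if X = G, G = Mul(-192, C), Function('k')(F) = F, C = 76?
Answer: Rational(-37136144107007, 4113394816) ≈ -9028.1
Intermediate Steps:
G = -14592 (G = Mul(-192, 76) = -14592)
X = -14592
Function('V')(b) = Mul(Rational(1, 2), Pow(b, -1)) (Function('V')(b) = Pow(Mul(2, b), -1) = Mul(Rational(1, 2), Pow(b, -1)))
Add(Add(-9027, Function('V')(103)), Add(Mul(16062, Pow(X, -1)), Mul(Function('k')(85), Pow(-16421, -1)))) = Add(Add(-9027, Mul(Rational(1, 2), Pow(103, -1))), Add(Mul(16062, Pow(-14592, -1)), Mul(85, Pow(-16421, -1)))) = Add(Add(-9027, Mul(Rational(1, 2), Rational(1, 103))), Add(Mul(16062, Rational(-1, 14592)), Mul(85, Rational(-1, 16421)))) = Add(Add(-9027, Rational(1, 206)), Add(Rational(-2677, 2432), Rational(-85, 16421))) = Add(Rational(-1859561, 206), Rational(-44165737, 39935872)) = Rational(-37136144107007, 4113394816)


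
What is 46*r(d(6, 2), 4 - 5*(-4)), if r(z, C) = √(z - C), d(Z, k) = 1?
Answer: 46*I*√23 ≈ 220.61*I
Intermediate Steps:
46*r(d(6, 2), 4 - 5*(-4)) = 46*√(1 - (4 - 5*(-4))) = 46*√(1 - (4 + 20)) = 46*√(1 - 1*24) = 46*√(1 - 24) = 46*√(-23) = 46*(I*√23) = 46*I*√23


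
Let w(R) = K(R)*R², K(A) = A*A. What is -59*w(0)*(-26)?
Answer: 0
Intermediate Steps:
K(A) = A²
w(R) = R⁴ (w(R) = R²*R² = R⁴)
-59*w(0)*(-26) = -59*0⁴*(-26) = -59*0*(-26) = 0*(-26) = 0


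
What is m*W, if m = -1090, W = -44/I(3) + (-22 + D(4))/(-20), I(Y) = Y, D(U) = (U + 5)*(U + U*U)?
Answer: 73793/3 ≈ 24598.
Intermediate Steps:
D(U) = (5 + U)*(U + U²)
W = -677/30 (W = -44/3 + (-22 + 4*(5 + 4² + 6*4))/(-20) = -44*⅓ + (-22 + 4*(5 + 16 + 24))*(-1/20) = -44/3 + (-22 + 4*45)*(-1/20) = -44/3 + (-22 + 180)*(-1/20) = -44/3 + 158*(-1/20) = -44/3 - 79/10 = -677/30 ≈ -22.567)
m*W = -1090*(-677/30) = 73793/3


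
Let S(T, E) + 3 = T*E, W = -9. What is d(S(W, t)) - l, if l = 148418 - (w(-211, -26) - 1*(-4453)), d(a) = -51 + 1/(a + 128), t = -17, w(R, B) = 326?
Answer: -39945819/278 ≈ -1.4369e+5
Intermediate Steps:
S(T, E) = -3 + E*T (S(T, E) = -3 + T*E = -3 + E*T)
d(a) = -51 + 1/(128 + a)
l = 143639 (l = 148418 - (326 - 1*(-4453)) = 148418 - (326 + 4453) = 148418 - 1*4779 = 148418 - 4779 = 143639)
d(S(W, t)) - l = (-6527 - 51*(-3 - 17*(-9)))/(128 + (-3 - 17*(-9))) - 1*143639 = (-6527 - 51*(-3 + 153))/(128 + (-3 + 153)) - 143639 = (-6527 - 51*150)/(128 + 150) - 143639 = (-6527 - 7650)/278 - 143639 = (1/278)*(-14177) - 143639 = -14177/278 - 143639 = -39945819/278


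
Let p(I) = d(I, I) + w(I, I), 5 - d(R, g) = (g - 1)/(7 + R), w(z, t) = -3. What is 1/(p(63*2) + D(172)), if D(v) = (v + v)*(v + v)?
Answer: 133/15738829 ≈ 8.4504e-6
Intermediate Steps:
d(R, g) = 5 - (-1 + g)/(7 + R) (d(R, g) = 5 - (g - 1)/(7 + R) = 5 - (-1 + g)/(7 + R))
D(v) = 4*v² (D(v) = (2*v)*(2*v) = 4*v²)
p(I) = -3 + (36 + 4*I)/(7 + I) (p(I) = (36 - I + 5*I)/(7 + I) - 3 = (36 + 4*I)/(7 + I) - 3 = -3 + (36 + 4*I)/(7 + I))
1/(p(63*2) + D(172)) = 1/((15 + 63*2)/(7 + 63*2) + 4*172²) = 1/((15 + 126)/(7 + 126) + 4*29584) = 1/(141/133 + 118336) = 1/(15738829/133) = 133/15738829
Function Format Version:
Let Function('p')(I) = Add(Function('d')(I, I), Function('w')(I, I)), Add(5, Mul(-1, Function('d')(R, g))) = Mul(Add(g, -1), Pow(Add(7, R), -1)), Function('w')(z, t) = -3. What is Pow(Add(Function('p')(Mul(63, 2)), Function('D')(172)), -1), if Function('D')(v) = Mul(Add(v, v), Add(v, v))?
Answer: Rational(133, 15738829) ≈ 8.4504e-6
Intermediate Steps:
Function('d')(R, g) = Add(5, Mul(-1, Pow(Add(7, R), -1), Add(-1, g))) (Function('d')(R, g) = Add(5, Mul(-1, Mul(Add(g, -1), Pow(Add(7, R), -1)))) = Add(5, Mul(-1, Mul(Add(-1, g), Pow(Add(7, R), -1)))) = Add(5, Mul(-1, Mul(Pow(Add(7, R), -1), Add(-1, g)))) = Add(5, Mul(-1, Pow(Add(7, R), -1), Add(-1, g))))
Function('D')(v) = Mul(4, Pow(v, 2)) (Function('D')(v) = Mul(Mul(2, v), Mul(2, v)) = Mul(4, Pow(v, 2)))
Function('p')(I) = Add(-3, Mul(Pow(Add(7, I), -1), Add(36, Mul(4, I)))) (Function('p')(I) = Add(Mul(Pow(Add(7, I), -1), Add(36, Mul(-1, I), Mul(5, I))), -3) = Add(Mul(Pow(Add(7, I), -1), Add(36, Mul(4, I))), -3) = Add(-3, Mul(Pow(Add(7, I), -1), Add(36, Mul(4, I)))))
Pow(Add(Function('p')(Mul(63, 2)), Function('D')(172)), -1) = Pow(Add(Mul(Pow(Add(7, Mul(63, 2)), -1), Add(15, Mul(63, 2))), Mul(4, Pow(172, 2))), -1) = Pow(Add(Mul(Pow(Add(7, 126), -1), Add(15, 126)), Mul(4, 29584)), -1) = Pow(Add(Mul(Pow(133, -1), 141), 118336), -1) = Pow(Add(Mul(Rational(1, 133), 141), 118336), -1) = Pow(Add(Rational(141, 133), 118336), -1) = Pow(Rational(15738829, 133), -1) = Rational(133, 15738829)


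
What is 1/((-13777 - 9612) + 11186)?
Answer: -1/12203 ≈ -8.1947e-5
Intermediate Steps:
1/((-13777 - 9612) + 11186) = 1/(-23389 + 11186) = 1/(-12203) = -1/12203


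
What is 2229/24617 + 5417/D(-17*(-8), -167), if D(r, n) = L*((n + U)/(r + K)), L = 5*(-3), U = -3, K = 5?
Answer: 6269358233/20924450 ≈ 299.62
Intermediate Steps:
L = -15
D(r, n) = -15*(-3 + n)/(5 + r) (D(r, n) = -15*(n - 3)/(r + 5) = -15*(-3 + n)/(5 + r))
2229/24617 + 5417/D(-17*(-8), -167) = 2229/24617 + 5417/((15*(3 - 1*(-167))/(5 - 17*(-8)))) = 2229*(1/24617) + 5417/((15*(3 + 167)/(5 + 136))) = 2229/24617 + 5417/((15*170/141)) = 2229/24617 + 5417/((15*(1/141)*170)) = 2229/24617 + 5417/(850/47) = 2229/24617 + 5417*(47/850) = 2229/24617 + 254599/850 = 6269358233/20924450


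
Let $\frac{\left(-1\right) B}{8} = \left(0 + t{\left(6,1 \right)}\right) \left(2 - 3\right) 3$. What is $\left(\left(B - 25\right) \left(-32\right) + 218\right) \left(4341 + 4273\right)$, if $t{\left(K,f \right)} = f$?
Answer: $2153500$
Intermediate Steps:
$B = 24$ ($B = - 8 \left(0 + 1\right) \left(2 - 3\right) 3 = - 8 \cdot 1 \left(\left(-1\right) 3\right) = - 8 \cdot 1 \left(-3\right) = \left(-8\right) \left(-3\right) = 24$)
$\left(\left(B - 25\right) \left(-32\right) + 218\right) \left(4341 + 4273\right) = \left(\left(24 - 25\right) \left(-32\right) + 218\right) \left(4341 + 4273\right) = \left(\left(-1\right) \left(-32\right) + 218\right) 8614 = \left(32 + 218\right) 8614 = 250 \cdot 8614 = 2153500$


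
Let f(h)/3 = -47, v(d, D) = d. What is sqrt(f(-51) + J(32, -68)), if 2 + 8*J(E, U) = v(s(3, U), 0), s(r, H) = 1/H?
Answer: I*sqrt(2612594)/136 ≈ 11.885*I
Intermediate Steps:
J(E, U) = -1/4 + 1/(8*U)
f(h) = -141 (f(h) = 3*(-47) = -141)
sqrt(f(-51) + J(32, -68)) = sqrt(-141 + (1/8)*(1 - 2*(-68))/(-68)) = sqrt(-141 + (1/8)*(-1/68)*(1 + 136)) = sqrt(-141 + (1/8)*(-1/68)*137) = sqrt(-141 - 137/544) = sqrt(-76841/544) = I*sqrt(2612594)/136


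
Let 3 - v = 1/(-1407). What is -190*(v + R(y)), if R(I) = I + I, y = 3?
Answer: -2406160/1407 ≈ -1710.1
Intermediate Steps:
R(I) = 2*I
v = 4222/1407 (v = 3 - 1/(-1407) = 3 - 1*(-1/1407) = 3 + 1/1407 = 4222/1407 ≈ 3.0007)
-190*(v + R(y)) = -190*(4222/1407 + 2*3) = -190*(4222/1407 + 6) = -190*12664/1407 = -2406160/1407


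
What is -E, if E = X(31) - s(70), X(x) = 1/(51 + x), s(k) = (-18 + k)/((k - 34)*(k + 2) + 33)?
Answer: 1639/215250 ≈ 0.0076144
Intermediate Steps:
s(k) = (-18 + k)/(33 + (-34 + k)*(2 + k)) (s(k) = (-18 + k)/((-34 + k)*(2 + k) + 33) = (-18 + k)/(33 + (-34 + k)*(2 + k)))
E = -1639/215250 (E = 1/(51 + 31) - (18 - 1*70)/(35 - 1*70² + 32*70) = 1/82 - (18 - 70)/(35 - 1*4900 + 2240) = 1/82 - (-52)/(35 - 4900 + 2240) = 1/82 - (-52)/(-2625) = 1/82 - (-1)*(-52)/2625 = 1/82 - 1*52/2625 = 1/82 - 52/2625 = -1639/215250 ≈ -0.0076144)
-E = -1*(-1639/215250) = 1639/215250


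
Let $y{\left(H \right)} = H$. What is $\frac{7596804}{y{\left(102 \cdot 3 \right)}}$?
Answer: $\frac{1266134}{51} \approx 24826.0$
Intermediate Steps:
$\frac{7596804}{y{\left(102 \cdot 3 \right)}} = \frac{7596804}{102 \cdot 3} = \frac{7596804}{306} = 7596804 \cdot \frac{1}{306} = \frac{1266134}{51}$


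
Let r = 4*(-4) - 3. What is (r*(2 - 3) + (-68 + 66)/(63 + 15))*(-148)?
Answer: -109520/39 ≈ -2808.2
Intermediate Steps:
r = -19 (r = -16 - 3 = -19)
(r*(2 - 3) + (-68 + 66)/(63 + 15))*(-148) = (-19*(2 - 3) + (-68 + 66)/(63 + 15))*(-148) = (-19*(-1) - 2/78)*(-148) = (19 - 2*1/78)*(-148) = (19 - 1/39)*(-148) = (740/39)*(-148) = -109520/39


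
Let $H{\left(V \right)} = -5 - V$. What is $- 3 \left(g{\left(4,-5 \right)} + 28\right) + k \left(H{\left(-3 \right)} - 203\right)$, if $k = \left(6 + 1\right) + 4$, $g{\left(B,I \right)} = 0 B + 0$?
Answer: $-2339$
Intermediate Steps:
$g{\left(B,I \right)} = 0$ ($g{\left(B,I \right)} = 0 + 0 = 0$)
$k = 11$ ($k = 7 + 4 = 11$)
$- 3 \left(g{\left(4,-5 \right)} + 28\right) + k \left(H{\left(-3 \right)} - 203\right) = - 3 \left(0 + 28\right) + 11 \left(\left(-5 - -3\right) - 203\right) = \left(-3\right) 28 + 11 \left(\left(-5 + 3\right) - 203\right) = -84 + 11 \left(-2 - 203\right) = -84 + 11 \left(-205\right) = -84 - 2255 = -2339$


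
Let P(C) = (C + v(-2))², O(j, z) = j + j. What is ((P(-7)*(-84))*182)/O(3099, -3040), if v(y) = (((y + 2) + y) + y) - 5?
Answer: -652288/1033 ≈ -631.45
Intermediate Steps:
O(j, z) = 2*j
v(y) = -3 + 3*y (v(y) = (((2 + y) + y) + y) - 5 = ((2 + 2*y) + y) - 5 = (2 + 3*y) - 5 = -3 + 3*y)
P(C) = (-9 + C)² (P(C) = (C + (-3 + 3*(-2)))² = (C + (-3 - 6))² = (C - 9)² = (-9 + C)²)
((P(-7)*(-84))*182)/O(3099, -3040) = (((-9 - 7)²*(-84))*182)/((2*3099)) = (((-16)²*(-84))*182)/6198 = ((256*(-84))*182)*(1/6198) = -21504*182*(1/6198) = -3913728*1/6198 = -652288/1033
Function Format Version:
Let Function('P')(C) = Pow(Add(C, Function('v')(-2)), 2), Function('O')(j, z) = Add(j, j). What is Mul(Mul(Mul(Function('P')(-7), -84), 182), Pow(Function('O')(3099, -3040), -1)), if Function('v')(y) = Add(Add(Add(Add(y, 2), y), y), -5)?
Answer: Rational(-652288, 1033) ≈ -631.45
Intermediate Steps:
Function('O')(j, z) = Mul(2, j)
Function('v')(y) = Add(-3, Mul(3, y)) (Function('v')(y) = Add(Add(Add(Add(2, y), y), y), -5) = Add(Add(Add(2, Mul(2, y)), y), -5) = Add(Add(2, Mul(3, y)), -5) = Add(-3, Mul(3, y)))
Function('P')(C) = Pow(Add(-9, C), 2) (Function('P')(C) = Pow(Add(C, Add(-3, Mul(3, -2))), 2) = Pow(Add(C, Add(-3, -6)), 2) = Pow(Add(C, -9), 2) = Pow(Add(-9, C), 2))
Mul(Mul(Mul(Function('P')(-7), -84), 182), Pow(Function('O')(3099, -3040), -1)) = Mul(Mul(Mul(Pow(Add(-9, -7), 2), -84), 182), Pow(Mul(2, 3099), -1)) = Mul(Mul(Mul(Pow(-16, 2), -84), 182), Pow(6198, -1)) = Mul(Mul(Mul(256, -84), 182), Rational(1, 6198)) = Mul(Mul(-21504, 182), Rational(1, 6198)) = Mul(-3913728, Rational(1, 6198)) = Rational(-652288, 1033)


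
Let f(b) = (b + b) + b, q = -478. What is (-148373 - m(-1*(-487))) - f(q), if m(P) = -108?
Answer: -146831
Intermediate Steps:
f(b) = 3*b (f(b) = 2*b + b = 3*b)
(-148373 - m(-1*(-487))) - f(q) = (-148373 - 1*(-108)) - 3*(-478) = (-148373 + 108) - 1*(-1434) = -148265 + 1434 = -146831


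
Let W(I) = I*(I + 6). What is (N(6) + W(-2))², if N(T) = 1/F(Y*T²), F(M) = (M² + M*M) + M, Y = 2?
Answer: 6975423361/108993600 ≈ 63.998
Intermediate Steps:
W(I) = I*(6 + I)
F(M) = M + 2*M² (F(M) = (M² + M²) + M = 2*M² + M = M + 2*M²)
N(T) = 1/(2*T²*(1 + 4*T²)) (N(T) = 1/((2*T²)*(1 + 2*(2*T²))) = 1/((2*T²)*(1 + 4*T²)) = 1/(2*T²*(1 + 4*T²)))
(N(6) + W(-2))² = (1/(2*6² + 8*6⁴) - 2*(6 - 2))² = (1/(2*36 + 8*1296) - 2*4)² = (1/(72 + 10368) - 8)² = (1/10440 - 8)² = (-83519/10440)² = 6975423361/108993600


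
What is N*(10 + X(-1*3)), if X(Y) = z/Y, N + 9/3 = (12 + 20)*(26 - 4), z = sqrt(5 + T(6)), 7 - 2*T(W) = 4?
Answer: 7010 - 701*sqrt(26)/6 ≈ 6414.3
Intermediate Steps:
T(W) = 3/2 (T(W) = 7/2 - 1/2*4 = 7/2 - 2 = 3/2)
z = sqrt(26)/2 (z = sqrt(5 + 3/2) = sqrt(13/2) = sqrt(26)/2 ≈ 2.5495)
N = 701 (N = -3 + (12 + 20)*(26 - 4) = -3 + 32*22 = -3 + 704 = 701)
X(Y) = sqrt(26)/(2*Y) (X(Y) = (sqrt(26)/2)/Y = sqrt(26)/(2*Y))
N*(10 + X(-1*3)) = 701*(10 + sqrt(26)/(2*((-1*3)))) = 701*(10 + (1/2)*sqrt(26)/(-3)) = 701*(10 + (1/2)*sqrt(26)*(-1/3)) = 701*(10 - sqrt(26)/6) = 7010 - 701*sqrt(26)/6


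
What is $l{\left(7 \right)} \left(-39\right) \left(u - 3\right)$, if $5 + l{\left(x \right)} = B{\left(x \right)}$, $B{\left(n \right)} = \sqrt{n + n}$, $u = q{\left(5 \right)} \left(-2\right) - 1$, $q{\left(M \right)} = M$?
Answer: $-2730 + 546 \sqrt{14} \approx -687.05$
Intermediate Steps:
$u = -11$ ($u = 5 \left(-2\right) - 1 = -10 - 1 = -11$)
$B{\left(n \right)} = \sqrt{2} \sqrt{n}$ ($B{\left(n \right)} = \sqrt{2 n} = \sqrt{2} \sqrt{n}$)
$l{\left(x \right)} = -5 + \sqrt{2} \sqrt{x}$
$l{\left(7 \right)} \left(-39\right) \left(u - 3\right) = \left(-5 + \sqrt{2} \sqrt{7}\right) \left(-39\right) \left(-11 - 3\right) = \left(-5 + \sqrt{14}\right) \left(-39\right) \left(-14\right) = \left(195 - 39 \sqrt{14}\right) \left(-14\right) = -2730 + 546 \sqrt{14}$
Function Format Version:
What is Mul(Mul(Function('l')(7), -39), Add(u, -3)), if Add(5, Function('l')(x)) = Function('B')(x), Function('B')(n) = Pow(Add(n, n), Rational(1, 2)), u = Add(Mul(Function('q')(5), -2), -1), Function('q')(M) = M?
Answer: Add(-2730, Mul(546, Pow(14, Rational(1, 2)))) ≈ -687.05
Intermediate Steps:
u = -11 (u = Add(Mul(5, -2), -1) = Add(-10, -1) = -11)
Function('B')(n) = Mul(Pow(2, Rational(1, 2)), Pow(n, Rational(1, 2))) (Function('B')(n) = Pow(Mul(2, n), Rational(1, 2)) = Mul(Pow(2, Rational(1, 2)), Pow(n, Rational(1, 2))))
Function('l')(x) = Add(-5, Mul(Pow(2, Rational(1, 2)), Pow(x, Rational(1, 2))))
Mul(Mul(Function('l')(7), -39), Add(u, -3)) = Mul(Mul(Add(-5, Mul(Pow(2, Rational(1, 2)), Pow(7, Rational(1, 2)))), -39), Add(-11, -3)) = Mul(Mul(Add(-5, Pow(14, Rational(1, 2))), -39), -14) = Mul(Add(195, Mul(-39, Pow(14, Rational(1, 2)))), -14) = Add(-2730, Mul(546, Pow(14, Rational(1, 2))))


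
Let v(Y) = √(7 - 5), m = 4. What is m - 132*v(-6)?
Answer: 4 - 132*√2 ≈ -182.68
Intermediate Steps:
v(Y) = √2
m - 132*v(-6) = 4 - 132*√2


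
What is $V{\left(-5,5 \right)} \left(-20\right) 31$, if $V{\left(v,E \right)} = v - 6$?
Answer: $6820$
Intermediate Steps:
$V{\left(v,E \right)} = -6 + v$ ($V{\left(v,E \right)} = v - 6 = -6 + v$)
$V{\left(-5,5 \right)} \left(-20\right) 31 = \left(-6 - 5\right) \left(-20\right) 31 = \left(-11\right) \left(-20\right) 31 = 220 \cdot 31 = 6820$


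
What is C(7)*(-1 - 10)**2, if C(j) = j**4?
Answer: 290521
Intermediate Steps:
C(7)*(-1 - 10)**2 = 7**4*(-1 - 10)**2 = 2401*(-11)**2 = 2401*121 = 290521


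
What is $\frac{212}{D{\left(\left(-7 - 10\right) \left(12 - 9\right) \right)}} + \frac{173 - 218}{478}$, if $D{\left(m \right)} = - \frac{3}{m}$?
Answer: $\frac{1722667}{478} \approx 3603.9$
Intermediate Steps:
$\frac{212}{D{\left(\left(-7 - 10\right) \left(12 - 9\right) \right)}} + \frac{173 - 218}{478} = \frac{212}{\left(-3\right) \frac{1}{\left(-7 - 10\right) \left(12 - 9\right)}} + \frac{173 - 218}{478} = \frac{212}{\left(-3\right) \frac{1}{\left(-17\right) 3}} + \left(173 - 218\right) \frac{1}{478} = \frac{212}{\left(-3\right) \frac{1}{-51}} - \frac{45}{478} = \frac{212}{\left(-3\right) \left(- \frac{1}{51}\right)} - \frac{45}{478} = 212 \frac{1}{\frac{1}{17}} - \frac{45}{478} = 212 \cdot 17 - \frac{45}{478} = 3604 - \frac{45}{478} = \frac{1722667}{478}$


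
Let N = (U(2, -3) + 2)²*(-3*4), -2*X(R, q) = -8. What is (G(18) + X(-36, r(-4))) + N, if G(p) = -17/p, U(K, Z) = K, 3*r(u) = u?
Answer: -3401/18 ≈ -188.94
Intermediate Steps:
r(u) = u/3
X(R, q) = 4 (X(R, q) = -½*(-8) = 4)
N = -192 (N = (2 + 2)²*(-3*4) = 4²*(-12) = 16*(-12) = -192)
(G(18) + X(-36, r(-4))) + N = (-17/18 + 4) - 192 = 55/18 - 192 = -3401/18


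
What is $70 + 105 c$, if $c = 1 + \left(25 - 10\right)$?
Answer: $1750$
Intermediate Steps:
$c = 16$ ($c = 1 + \left(25 - 10\right) = 1 + 15 = 16$)
$70 + 105 c = 70 + 105 \cdot 16 = 70 + 1680 = 1750$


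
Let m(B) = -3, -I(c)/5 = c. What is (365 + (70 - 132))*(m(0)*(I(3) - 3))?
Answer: 16362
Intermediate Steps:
I(c) = -5*c
(365 + (70 - 132))*(m(0)*(I(3) - 3)) = (365 + (70 - 132))*(-3*(-5*3 - 3)) = (365 - 62)*(-3*(-15 - 3)) = 303*(-3*(-18)) = 303*54 = 16362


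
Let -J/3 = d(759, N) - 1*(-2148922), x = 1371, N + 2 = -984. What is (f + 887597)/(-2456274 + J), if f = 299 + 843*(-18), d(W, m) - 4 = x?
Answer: -872722/8907165 ≈ -0.097980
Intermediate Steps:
N = -986 (N = -2 - 984 = -986)
d(W, m) = 1375 (d(W, m) = 4 + 1371 = 1375)
J = -6450891 (J = -3*(1375 - 1*(-2148922)) = -3*(1375 + 2148922) = -3*2150297 = -6450891)
f = -14875 (f = 299 - 15174 = -14875)
(f + 887597)/(-2456274 + J) = (-14875 + 887597)/(-2456274 - 6450891) = 872722/(-8907165) = 872722*(-1/8907165) = -872722/8907165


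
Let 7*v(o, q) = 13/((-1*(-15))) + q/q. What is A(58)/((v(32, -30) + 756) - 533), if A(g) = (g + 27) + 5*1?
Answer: 1350/3349 ≈ 0.40311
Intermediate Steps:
v(o, q) = 4/15 (v(o, q) = (13/((-1*(-15))) + q/q)/7 = (13/15 + 1)/7 = (1/7)*(28/15) = 4/15)
A(g) = 32 + g (A(g) = (27 + g) + 5 = 32 + g)
A(58)/((v(32, -30) + 756) - 533) = (32 + 58)/((4/15 + 756) - 533) = 90/(11344/15 - 533) = 90/(3349/15) = 90*(15/3349) = 1350/3349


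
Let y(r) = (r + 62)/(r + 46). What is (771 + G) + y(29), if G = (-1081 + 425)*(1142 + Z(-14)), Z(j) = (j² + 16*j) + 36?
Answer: -56522084/75 ≈ -7.5363e+5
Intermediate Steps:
Z(j) = 36 + j² + 16*j
y(r) = (62 + r)/(46 + r)
G = -754400 (G = (-1081 + 425)*(1142 + (36 + (-14)² + 16*(-14))) = -656*(1142 + (36 + 196 - 224)) = -656*(1142 + 8) = -656*1150 = -754400)
(771 + G) + y(29) = (771 - 754400) + (62 + 29)/(46 + 29) = -753629 + 91/75 = -56522084/75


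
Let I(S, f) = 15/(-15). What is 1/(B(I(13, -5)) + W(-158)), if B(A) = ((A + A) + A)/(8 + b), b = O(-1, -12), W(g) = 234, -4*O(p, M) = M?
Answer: 11/2571 ≈ 0.0042785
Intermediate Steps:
I(S, f) = -1 (I(S, f) = 15*(-1/15) = -1)
O(p, M) = -M/4
b = 3 (b = -1/4*(-12) = 3)
B(A) = 3*A/11 (B(A) = ((A + A) + A)/(8 + 3) = (2*A + A)/11 = (3*A)*(1/11) = 3*A/11)
1/(B(I(13, -5)) + W(-158)) = 1/((3/11)*(-1) + 234) = 1/(-3/11 + 234) = 1/(2571/11) = 11/2571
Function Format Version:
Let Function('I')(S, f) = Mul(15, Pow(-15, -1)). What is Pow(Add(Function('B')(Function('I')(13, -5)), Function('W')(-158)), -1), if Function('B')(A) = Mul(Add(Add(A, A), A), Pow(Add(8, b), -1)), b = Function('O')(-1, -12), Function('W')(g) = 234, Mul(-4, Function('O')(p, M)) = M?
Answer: Rational(11, 2571) ≈ 0.0042785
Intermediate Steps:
Function('I')(S, f) = -1 (Function('I')(S, f) = Mul(15, Rational(-1, 15)) = -1)
Function('O')(p, M) = Mul(Rational(-1, 4), M)
b = 3 (b = Mul(Rational(-1, 4), -12) = 3)
Function('B')(A) = Mul(Rational(3, 11), A) (Function('B')(A) = Mul(Add(Add(A, A), A), Pow(Add(8, 3), -1)) = Mul(Add(Mul(2, A), A), Pow(11, -1)) = Mul(Mul(3, A), Rational(1, 11)) = Mul(Rational(3, 11), A))
Pow(Add(Function('B')(Function('I')(13, -5)), Function('W')(-158)), -1) = Pow(Add(Mul(Rational(3, 11), -1), 234), -1) = Pow(Add(Rational(-3, 11), 234), -1) = Pow(Rational(2571, 11), -1) = Rational(11, 2571)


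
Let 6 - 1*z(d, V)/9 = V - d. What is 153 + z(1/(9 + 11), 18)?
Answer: 909/20 ≈ 45.450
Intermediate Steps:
z(d, V) = 54 - 9*V + 9*d (z(d, V) = 54 - 9*(V - d) = 54 + (-9*V + 9*d) = 54 - 9*V + 9*d)
153 + z(1/(9 + 11), 18) = 153 + (54 - 9*18 + 9/(9 + 11)) = 153 + (54 - 162 + 9/20) = 153 - 2151/20 = 909/20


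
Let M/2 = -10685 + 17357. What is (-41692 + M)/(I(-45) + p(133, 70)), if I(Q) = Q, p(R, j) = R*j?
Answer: -28348/9265 ≈ -3.0597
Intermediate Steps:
M = 13344 (M = 2*(-10685 + 17357) = 2*6672 = 13344)
(-41692 + M)/(I(-45) + p(133, 70)) = (-41692 + 13344)/(-45 + 133*70) = -28348/(-45 + 9310) = -28348/9265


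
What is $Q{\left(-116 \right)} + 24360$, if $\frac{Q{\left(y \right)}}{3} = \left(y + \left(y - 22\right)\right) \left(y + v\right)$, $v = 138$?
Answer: $7596$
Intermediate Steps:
$Q{\left(y \right)} = 3 \left(-22 + 2 y\right) \left(138 + y\right)$ ($Q{\left(y \right)} = 3 \left(y + \left(y - 22\right)\right) \left(y + 138\right) = 3 \left(y + \left(y - 22\right)\right) \left(138 + y\right) = 3 \left(y + \left(-22 + y\right)\right) \left(138 + y\right) = 3 \left(-22 + 2 y\right) \left(138 + y\right)$)
$Q{\left(-116 \right)} + 24360 = \left(-9108 + 6 \left(-116\right)^{2} + 762 \left(-116\right)\right) + 24360 = \left(-9108 + 6 \cdot 13456 - 88392\right) + 24360 = \left(-9108 + 80736 - 88392\right) + 24360 = -16764 + 24360 = 7596$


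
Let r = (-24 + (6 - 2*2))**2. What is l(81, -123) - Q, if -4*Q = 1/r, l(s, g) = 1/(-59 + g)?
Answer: -877/176176 ≈ -0.0049780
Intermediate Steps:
r = 484 (r = (-24 + (6 - 4))**2 = (-24 + 2)**2 = (-22)**2 = 484)
Q = -1/1936 (Q = -1/4/484 = -1/4*1/484 = -1/1936 ≈ -0.00051653)
l(81, -123) - Q = 1/(-59 - 123) - 1*(-1/1936) = 1/(-182) + 1/1936 = -1/182 + 1/1936 = -877/176176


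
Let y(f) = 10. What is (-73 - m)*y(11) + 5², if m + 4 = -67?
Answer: 5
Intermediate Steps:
m = -71 (m = -4 - 67 = -71)
(-73 - m)*y(11) + 5² = (-73 - 1*(-71))*10 + 5² = (-73 + 71)*10 + 25 = -2*10 + 25 = -20 + 25 = 5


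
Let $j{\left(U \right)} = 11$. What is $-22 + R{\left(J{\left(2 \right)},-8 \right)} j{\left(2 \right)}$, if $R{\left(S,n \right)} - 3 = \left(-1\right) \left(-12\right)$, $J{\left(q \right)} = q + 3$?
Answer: $143$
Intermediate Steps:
$J{\left(q \right)} = 3 + q$
$R{\left(S,n \right)} = 15$ ($R{\left(S,n \right)} = 3 - -12 = 3 + 12 = 15$)
$-22 + R{\left(J{\left(2 \right)},-8 \right)} j{\left(2 \right)} = -22 + 15 \cdot 11 = -22 + 165 = 143$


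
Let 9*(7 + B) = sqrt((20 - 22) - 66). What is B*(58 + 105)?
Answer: -1141 + 326*I*sqrt(17)/9 ≈ -1141.0 + 149.35*I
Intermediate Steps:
B = -7 + 2*I*sqrt(17)/9 (B = -7 + sqrt((20 - 22) - 66)/9 = -7 + sqrt(-2 - 66)/9 = -7 + sqrt(-68)/9 = -7 + (2*I*sqrt(17))/9 = -7 + 2*I*sqrt(17)/9 ≈ -7.0 + 0.91625*I)
B*(58 + 105) = (-7 + 2*I*sqrt(17)/9)*(58 + 105) = (-7 + 2*I*sqrt(17)/9)*163 = -1141 + 326*I*sqrt(17)/9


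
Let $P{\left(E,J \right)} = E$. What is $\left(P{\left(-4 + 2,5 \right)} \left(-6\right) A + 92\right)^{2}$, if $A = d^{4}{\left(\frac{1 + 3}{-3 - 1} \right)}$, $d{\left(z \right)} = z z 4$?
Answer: $10010896$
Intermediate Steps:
$d{\left(z \right)} = 4 z^{2}$ ($d{\left(z \right)} = z^{2} \cdot 4 = 4 z^{2}$)
$A = 256$ ($A = \left(4 \left(\frac{1 + 3}{-3 - 1}\right)^{2}\right)^{4} = \left(4 \left(\frac{4}{-4}\right)^{2}\right)^{4} = \left(4 \left(4 \left(- \frac{1}{4}\right)\right)^{2}\right)^{4} = \left(4 \left(-1\right)^{2}\right)^{4} = \left(4 \cdot 1\right)^{4} = 4^{4} = 256$)
$\left(P{\left(-4 + 2,5 \right)} \left(-6\right) A + 92\right)^{2} = \left(\left(-4 + 2\right) \left(-6\right) 256 + 92\right)^{2} = \left(\left(-2\right) \left(-6\right) 256 + 92\right)^{2} = \left(12 \cdot 256 + 92\right)^{2} = \left(3072 + 92\right)^{2} = 3164^{2} = 10010896$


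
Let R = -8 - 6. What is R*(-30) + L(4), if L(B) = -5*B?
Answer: 400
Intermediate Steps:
R = -14
R*(-30) + L(4) = -14*(-30) - 5*4 = 420 - 20 = 400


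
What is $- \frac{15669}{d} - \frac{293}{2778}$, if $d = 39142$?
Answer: $- \frac{13749272}{27184119} \approx -0.50578$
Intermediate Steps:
$- \frac{15669}{d} - \frac{293}{2778} = - \frac{15669}{39142} - \frac{293}{2778} = - \frac{13749272}{27184119}$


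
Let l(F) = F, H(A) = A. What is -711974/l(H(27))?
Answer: -711974/27 ≈ -26369.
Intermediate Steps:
-711974/l(H(27)) = -711974/27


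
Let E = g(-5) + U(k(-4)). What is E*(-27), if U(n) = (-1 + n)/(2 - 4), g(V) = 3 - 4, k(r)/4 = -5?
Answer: -513/2 ≈ -256.50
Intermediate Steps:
k(r) = -20 (k(r) = 4*(-5) = -20)
g(V) = -1
U(n) = ½ - n/2 (U(n) = (-1 + n)/(-2) = (-1 + n)*(-½) = ½ - n/2)
E = 19/2 (E = -1 + (½ - ½*(-20)) = -1 + (½ + 10) = -1 + 21/2 = 19/2 ≈ 9.5000)
E*(-27) = (19/2)*(-27) = -513/2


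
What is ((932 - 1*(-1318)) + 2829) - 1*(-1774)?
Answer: 6853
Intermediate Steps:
((932 - 1*(-1318)) + 2829) - 1*(-1774) = ((932 + 1318) + 2829) + 1774 = (2250 + 2829) + 1774 = 5079 + 1774 = 6853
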